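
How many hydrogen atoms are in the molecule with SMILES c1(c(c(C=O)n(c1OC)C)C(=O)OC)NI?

11

Hydrogens are implicit in SMILES; fill each atom to its normal valence:
  4 × C (aromatic): no H
  4 × O: no H
  3 × C: 3 H each → 9
  1 × C: 1 H
  1 × C: no H
  1 × I: no H
  1 × N: 1 H
  1 × N (aromatic): no H
  Total hydrogens = 11.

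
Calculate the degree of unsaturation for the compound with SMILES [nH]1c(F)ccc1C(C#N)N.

Molecular formula from the SMILES: C6H6FN3.
DoU = (2C + 2 + N − H − X)/2 = (2·6 + 2 + 3 − 6 − 1)/2 = 10/2 = 5.
(Structurally: 1 ring(s) + 4 π bond(s) = 5.)

5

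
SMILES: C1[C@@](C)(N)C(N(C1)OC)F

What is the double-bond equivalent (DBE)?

1

Molecular formula from the SMILES: C6H13FN2O.
DoU = (2C + 2 + N − H − X)/2 = (2·6 + 2 + 2 − 13 − 1)/2 = 2/2 = 1.
(Structurally: 1 ring(s) + 0 π bond(s) = 1.)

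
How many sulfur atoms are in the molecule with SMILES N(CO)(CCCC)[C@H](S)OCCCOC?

The symbol for sulfur appears 1 time in the SMILES.

1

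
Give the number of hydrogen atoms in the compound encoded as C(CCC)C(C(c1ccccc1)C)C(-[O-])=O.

19

Hydrogens are implicit in SMILES; fill each atom to its normal valence:
  5 × C (aromatic): 1 H each → 5
  3 × C: 2 H each → 6
  2 × C: 3 H each → 6
  2 × C: 1 H each → 2
  1 × C (aromatic): no H
  1 × C: no H
  1 × O: no H
  1 × O (charge -1): no H
  Total hydrogens = 19.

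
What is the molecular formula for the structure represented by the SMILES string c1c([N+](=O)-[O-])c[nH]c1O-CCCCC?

C9H14N2O3

Heavy atoms from the SMILES: 9 C, 2 N, 3 O.
Implicit hydrogens by atom environment:
  4 × C: 2 H each → 8
  2 × C (aromatic): 1 H each → 2
  2 × C (aromatic): no H
  2 × O: no H
  1 × C: 3 H
  1 × N (aromatic): 1 H
  1 × N (charge +1): no H
  1 × O (charge -1): no H
  Total hydrogens = 14.
Molecular formula: C9H14N2O3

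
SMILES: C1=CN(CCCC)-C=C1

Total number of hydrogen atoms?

Hydrogens are implicit in SMILES; fill each atom to its normal valence:
  4 × C (aromatic): 1 H each → 4
  3 × C: 2 H each → 6
  1 × C: 3 H
  1 × N (aromatic): no H
  Total hydrogens = 13.

13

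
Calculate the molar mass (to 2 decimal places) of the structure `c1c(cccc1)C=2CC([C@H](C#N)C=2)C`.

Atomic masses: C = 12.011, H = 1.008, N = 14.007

Molecular formula: C13H13N.
M = 13×12.011 + 13×1.008 + 1×14.007 = 183.25 g/mol.

183.25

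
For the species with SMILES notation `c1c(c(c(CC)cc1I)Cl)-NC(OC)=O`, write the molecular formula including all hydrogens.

Heavy atoms from the SMILES: 10 C, 1 Cl, 1 I, 1 N, 2 O.
Implicit hydrogens by atom environment:
  4 × C (aromatic): no H
  2 × C: 3 H each → 6
  2 × C (aromatic): 1 H each → 2
  2 × O: no H
  1 × C: 2 H
  1 × C: no H
  1 × Cl: no H
  1 × I: no H
  1 × N: 1 H
  Total hydrogens = 11.
Molecular formula: C10H11ClINO2

C10H11ClINO2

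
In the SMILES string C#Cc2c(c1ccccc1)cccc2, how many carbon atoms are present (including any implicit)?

14

The symbol for carbon appears 14 times in the SMILES. Lowercase c denotes aromatic carbon and counts toward C.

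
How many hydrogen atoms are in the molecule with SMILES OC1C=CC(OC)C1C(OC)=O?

Hydrogens are implicit in SMILES; fill each atom to its normal valence:
  5 × C: 1 H each → 5
  3 × O: no H
  2 × C: 3 H each → 6
  1 × C: no H
  1 × O: 1 H
  Total hydrogens = 12.

12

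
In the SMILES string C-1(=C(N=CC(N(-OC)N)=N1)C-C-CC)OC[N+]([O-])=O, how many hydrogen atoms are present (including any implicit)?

Hydrogens are implicit in SMILES; fill each atom to its normal valence:
  4 × C: 2 H each → 8
  3 × C (aromatic): no H
  3 × O: no H
  2 × C: 3 H each → 6
  2 × N (aromatic): no H
  1 × C (aromatic): 1 H
  1 × N: 2 H
  1 × N: no H
  1 × N (charge +1): no H
  1 × O (charge -1): no H
  Total hydrogens = 17.

17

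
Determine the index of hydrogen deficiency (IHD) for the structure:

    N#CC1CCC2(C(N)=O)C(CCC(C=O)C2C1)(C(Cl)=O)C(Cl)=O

Molecular formula from the SMILES: C15H16Cl2N2O4.
DoU = (2C + 2 + N − H − X)/2 = (2·15 + 2 + 2 − 16 − 2)/2 = 16/2 = 8.
(Structurally: 2 ring(s) + 6 π bond(s) = 8.)

8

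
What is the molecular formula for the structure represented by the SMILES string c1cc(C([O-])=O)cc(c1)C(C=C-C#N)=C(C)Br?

C13H9BrNO2-

Heavy atoms from the SMILES: 1 Br, 13 C, 1 N, 2 O.
Implicit hydrogens by atom environment:
  4 × C (aromatic): 1 H each → 4
  4 × C: no H
  2 × C: 1 H each → 2
  2 × C (aromatic): no H
  1 × Br: no H
  1 × C: 3 H
  1 × N: no H
  1 × O: no H
  1 × O (charge -1): no H
  Total hydrogens = 9.
Net charge -1.
Molecular formula: C13H9BrNO2-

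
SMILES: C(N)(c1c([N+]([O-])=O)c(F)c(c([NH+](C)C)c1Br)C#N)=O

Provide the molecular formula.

Heavy atoms from the SMILES: 1 Br, 10 C, 1 F, 4 N, 3 O.
Implicit hydrogens by atom environment:
  6 × C (aromatic): no H
  2 × C: 3 H each → 6
  2 × C: no H
  2 × O: no H
  1 × Br: no H
  1 × F: no H
  1 × N: 2 H
  1 × N (charge +1): 1 H
  1 × N (charge +1): no H
  1 × N: no H
  1 × O (charge -1): no H
  Total hydrogens = 9.
Net charge +1.
Molecular formula: C10H9BrFN4O3+

C10H9BrFN4O3+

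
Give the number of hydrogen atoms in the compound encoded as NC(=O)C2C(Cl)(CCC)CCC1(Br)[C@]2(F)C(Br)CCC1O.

21

Hydrogens are implicit in SMILES; fill each atom to its normal valence:
  6 × C: 2 H each → 12
  4 × C: no H
  3 × C: 1 H each → 3
  2 × Br: no H
  1 × C: 3 H
  1 × Cl: no H
  1 × F: no H
  1 × N: 2 H
  1 × O: 1 H
  1 × O: no H
  Total hydrogens = 21.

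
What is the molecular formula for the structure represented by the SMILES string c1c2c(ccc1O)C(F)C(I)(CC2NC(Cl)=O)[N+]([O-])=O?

Heavy atoms from the SMILES: 11 C, 1 Cl, 1 F, 1 I, 2 N, 4 O.
Implicit hydrogens by atom environment:
  3 × C (aromatic): 1 H each → 3
  3 × C (aromatic): no H
  2 × C: 1 H each → 2
  2 × C: no H
  2 × O: no H
  1 × C: 2 H
  1 × Cl: no H
  1 × F: no H
  1 × I: no H
  1 × N: 1 H
  1 × N (charge +1): no H
  1 × O: 1 H
  1 × O (charge -1): no H
  Total hydrogens = 9.
Molecular formula: C11H9ClFIN2O4

C11H9ClFIN2O4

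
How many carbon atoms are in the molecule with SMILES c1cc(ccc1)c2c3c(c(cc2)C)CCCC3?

17

The symbol for carbon appears 17 times in the SMILES. Lowercase c denotes aromatic carbon and counts toward C.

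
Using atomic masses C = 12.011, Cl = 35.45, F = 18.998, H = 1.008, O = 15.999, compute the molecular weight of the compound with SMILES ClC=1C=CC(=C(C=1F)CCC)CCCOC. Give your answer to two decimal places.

Molecular formula: C13H18ClFO.
M = 13×12.011 + 1×35.45 + 1×18.998 + 18×1.008 + 1×15.999 = 244.73 g/mol.

244.73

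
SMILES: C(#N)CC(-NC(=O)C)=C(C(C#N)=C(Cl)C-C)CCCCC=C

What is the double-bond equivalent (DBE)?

Molecular formula from the SMILES: C17H22ClN3O.
DoU = (2C + 2 + N − H − X)/2 = (2·17 + 2 + 3 − 22 − 1)/2 = 16/2 = 8.
(Structurally: 0 ring(s) + 8 π bond(s) = 8.)

8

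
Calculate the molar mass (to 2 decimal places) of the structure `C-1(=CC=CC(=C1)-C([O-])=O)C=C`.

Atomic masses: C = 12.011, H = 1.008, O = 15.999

Molecular formula: C9H7O2-.
M = 9×12.011 + 7×1.008 + 2×15.999 = 147.15 g/mol.

147.15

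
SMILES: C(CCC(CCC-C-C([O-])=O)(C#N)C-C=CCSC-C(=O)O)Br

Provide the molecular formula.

Heavy atoms from the SMILES: 1 Br, 16 C, 1 N, 4 O, 1 S.
Implicit hydrogens by atom environment:
  10 × C: 2 H each → 20
  4 × C: no H
  2 × C: 1 H each → 2
  2 × O: no H
  1 × Br: no H
  1 × N: no H
  1 × O: 1 H
  1 × O (charge -1): no H
  1 × S: no H
  Total hydrogens = 23.
Net charge -1.
Molecular formula: C16H23BrNO4S-

C16H23BrNO4S-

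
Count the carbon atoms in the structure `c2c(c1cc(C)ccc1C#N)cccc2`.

The symbol for carbon appears 14 times in the SMILES. Lowercase c denotes aromatic carbon and counts toward C.

14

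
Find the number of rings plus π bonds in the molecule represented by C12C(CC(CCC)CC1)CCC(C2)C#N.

4

Molecular formula from the SMILES: C14H23N.
DoU = (2C + 2 + N − H − X)/2 = (2·14 + 2 + 1 − 23 − 0)/2 = 8/2 = 4.
(Structurally: 2 ring(s) + 2 π bond(s) = 4.)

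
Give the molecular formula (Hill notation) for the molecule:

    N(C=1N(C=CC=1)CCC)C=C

Heavy atoms from the SMILES: 9 C, 2 N.
Implicit hydrogens by atom environment:
  3 × C: 2 H each → 6
  3 × C (aromatic): 1 H each → 3
  1 × C: 3 H
  1 × C: 1 H
  1 × C (aromatic): no H
  1 × N: 1 H
  1 × N (aromatic): no H
  Total hydrogens = 14.
Molecular formula: C9H14N2

C9H14N2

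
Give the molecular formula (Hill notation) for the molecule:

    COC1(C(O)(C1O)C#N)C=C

C7H9NO3

Heavy atoms from the SMILES: 7 C, 1 N, 3 O.
Implicit hydrogens by atom environment:
  3 × C: no H
  2 × C: 1 H each → 2
  2 × O: 1 H each → 2
  1 × C: 3 H
  1 × C: 2 H
  1 × N: no H
  1 × O: no H
  Total hydrogens = 9.
Molecular formula: C7H9NO3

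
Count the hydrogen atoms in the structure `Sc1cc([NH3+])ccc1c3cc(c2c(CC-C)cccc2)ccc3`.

22

Hydrogens are implicit in SMILES; fill each atom to its normal valence:
  11 × C (aromatic): 1 H each → 11
  7 × C (aromatic): no H
  2 × C: 2 H each → 4
  1 × C: 3 H
  1 × N (charge +1): 3 H
  1 × S: 1 H
  Total hydrogens = 22.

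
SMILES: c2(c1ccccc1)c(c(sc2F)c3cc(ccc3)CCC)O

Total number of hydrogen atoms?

Hydrogens are implicit in SMILES; fill each atom to its normal valence:
  9 × C (aromatic): 1 H each → 9
  7 × C (aromatic): no H
  2 × C: 2 H each → 4
  1 × C: 3 H
  1 × F: no H
  1 × O: 1 H
  1 × S (aromatic): no H
  Total hydrogens = 17.

17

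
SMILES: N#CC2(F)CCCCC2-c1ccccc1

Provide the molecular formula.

Heavy atoms from the SMILES: 13 C, 1 F, 1 N.
Implicit hydrogens by atom environment:
  5 × C (aromatic): 1 H each → 5
  4 × C: 2 H each → 8
  2 × C: no H
  1 × C: 1 H
  1 × C (aromatic): no H
  1 × F: no H
  1 × N: no H
  Total hydrogens = 14.
Molecular formula: C13H14FN

C13H14FN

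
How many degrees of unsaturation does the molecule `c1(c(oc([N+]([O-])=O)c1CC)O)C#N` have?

6

Molecular formula from the SMILES: C7H6N2O4.
DoU = (2C + 2 + N − H − X)/2 = (2·7 + 2 + 2 − 6 − 0)/2 = 12/2 = 6.
(Structurally: 1 ring(s) + 5 π bond(s) = 6.)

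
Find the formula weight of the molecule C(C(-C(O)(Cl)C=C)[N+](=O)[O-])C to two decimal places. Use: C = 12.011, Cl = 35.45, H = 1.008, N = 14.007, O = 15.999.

Molecular formula: C6H10ClNO3.
M = 6×12.011 + 1×35.45 + 10×1.008 + 1×14.007 + 3×15.999 = 179.60 g/mol.

179.60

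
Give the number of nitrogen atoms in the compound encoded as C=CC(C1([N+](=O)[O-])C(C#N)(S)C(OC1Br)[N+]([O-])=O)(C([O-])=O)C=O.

3

The symbol for nitrogen appears 3 times in the SMILES.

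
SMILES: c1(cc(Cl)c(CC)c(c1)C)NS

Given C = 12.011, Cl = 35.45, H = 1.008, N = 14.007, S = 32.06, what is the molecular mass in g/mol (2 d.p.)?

Molecular formula: C9H12ClNS.
M = 9×12.011 + 1×35.45 + 12×1.008 + 1×14.007 + 1×32.06 = 201.71 g/mol.

201.71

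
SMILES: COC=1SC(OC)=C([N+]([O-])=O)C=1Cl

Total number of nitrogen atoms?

1

The symbol for nitrogen appears 1 time in the SMILES.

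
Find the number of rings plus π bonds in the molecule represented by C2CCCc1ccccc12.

Molecular formula from the SMILES: C10H12.
DoU = (2C + 2 + N − H − X)/2 = (2·10 + 2 + 0 − 12 − 0)/2 = 10/2 = 5.
(Structurally: 2 ring(s) + 3 π bond(s) = 5.)

5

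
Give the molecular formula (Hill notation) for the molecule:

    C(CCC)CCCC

C8H18

Heavy atoms from the SMILES: 8 C.
Implicit hydrogens by atom environment:
  6 × C: 2 H each → 12
  2 × C: 3 H each → 6
  Total hydrogens = 18.
Molecular formula: C8H18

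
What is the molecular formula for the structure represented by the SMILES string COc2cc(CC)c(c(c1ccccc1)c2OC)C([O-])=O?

Heavy atoms from the SMILES: 17 C, 4 O.
Implicit hydrogens by atom environment:
  6 × C (aromatic): 1 H each → 6
  6 × C (aromatic): no H
  3 × C: 3 H each → 9
  3 × O: no H
  1 × C: 2 H
  1 × C: no H
  1 × O (charge -1): no H
  Total hydrogens = 17.
Net charge -1.
Molecular formula: C17H17O4-

C17H17O4-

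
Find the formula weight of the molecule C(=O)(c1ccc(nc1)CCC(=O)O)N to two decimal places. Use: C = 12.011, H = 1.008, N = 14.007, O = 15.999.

Molecular formula: C9H10N2O3.
M = 9×12.011 + 10×1.008 + 2×14.007 + 3×15.999 = 194.19 g/mol.

194.19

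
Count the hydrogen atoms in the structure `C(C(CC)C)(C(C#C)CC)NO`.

19

Hydrogens are implicit in SMILES; fill each atom to its normal valence:
  4 × C: 1 H each → 4
  3 × C: 3 H each → 9
  2 × C: 2 H each → 4
  1 × C: no H
  1 × N: 1 H
  1 × O: 1 H
  Total hydrogens = 19.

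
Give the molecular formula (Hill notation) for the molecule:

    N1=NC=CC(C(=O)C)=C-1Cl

Heavy atoms from the SMILES: 6 C, 1 Cl, 2 N, 1 O.
Implicit hydrogens by atom environment:
  2 × C (aromatic): 1 H each → 2
  2 × C (aromatic): no H
  2 × N (aromatic): no H
  1 × C: 3 H
  1 × C: no H
  1 × Cl: no H
  1 × O: no H
  Total hydrogens = 5.
Molecular formula: C6H5ClN2O

C6H5ClN2O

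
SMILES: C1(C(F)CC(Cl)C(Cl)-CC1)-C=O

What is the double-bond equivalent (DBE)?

Molecular formula from the SMILES: C8H11Cl2FO.
DoU = (2C + 2 + N − H − X)/2 = (2·8 + 2 + 0 − 11 − 3)/2 = 4/2 = 2.
(Structurally: 1 ring(s) + 1 π bond(s) = 2.)

2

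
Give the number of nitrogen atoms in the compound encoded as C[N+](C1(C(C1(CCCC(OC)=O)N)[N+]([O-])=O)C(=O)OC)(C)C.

The symbol for nitrogen appears 3 times in the SMILES.

3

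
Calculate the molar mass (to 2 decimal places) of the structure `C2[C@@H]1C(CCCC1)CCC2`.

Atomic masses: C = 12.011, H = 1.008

Molecular formula: C10H18.
M = 10×12.011 + 18×1.008 = 138.25 g/mol.

138.25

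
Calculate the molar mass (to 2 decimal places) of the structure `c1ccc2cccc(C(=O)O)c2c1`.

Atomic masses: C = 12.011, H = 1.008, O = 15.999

172.18

Molecular formula: C11H8O2.
M = 11×12.011 + 8×1.008 + 2×15.999 = 172.18 g/mol.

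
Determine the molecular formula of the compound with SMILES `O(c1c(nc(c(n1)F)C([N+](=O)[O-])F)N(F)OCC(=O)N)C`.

C8H8F3N5O5

Heavy atoms from the SMILES: 8 C, 3 F, 5 N, 5 O.
Implicit hydrogens by atom environment:
  4 × C (aromatic): no H
  4 × O: no H
  3 × F: no H
  2 × N (aromatic): no H
  1 × C: 3 H
  1 × C: 2 H
  1 × C: 1 H
  1 × C: no H
  1 × N: 2 H
  1 × N: no H
  1 × N (charge +1): no H
  1 × O (charge -1): no H
  Total hydrogens = 8.
Molecular formula: C8H8F3N5O5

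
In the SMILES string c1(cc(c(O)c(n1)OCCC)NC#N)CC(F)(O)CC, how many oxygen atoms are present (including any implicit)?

3

The symbol for oxygen appears 3 times in the SMILES.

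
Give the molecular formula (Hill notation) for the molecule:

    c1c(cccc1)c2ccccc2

C12H10

Heavy atoms from the SMILES: 12 C.
Implicit hydrogens by atom environment:
  10 × C (aromatic): 1 H each → 10
  2 × C (aromatic): no H
  Total hydrogens = 10.
Molecular formula: C12H10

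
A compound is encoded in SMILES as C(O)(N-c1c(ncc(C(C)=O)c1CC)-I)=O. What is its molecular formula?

C10H11IN2O3

Heavy atoms from the SMILES: 10 C, 1 I, 2 N, 3 O.
Implicit hydrogens by atom environment:
  4 × C (aromatic): no H
  2 × C: 3 H each → 6
  2 × C: no H
  2 × O: no H
  1 × C: 2 H
  1 × C (aromatic): 1 H
  1 × I: no H
  1 × N: 1 H
  1 × N (aromatic): no H
  1 × O: 1 H
  Total hydrogens = 11.
Molecular formula: C10H11IN2O3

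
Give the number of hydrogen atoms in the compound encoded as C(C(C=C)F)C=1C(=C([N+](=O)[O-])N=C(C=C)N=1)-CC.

Hydrogens are implicit in SMILES; fill each atom to its normal valence:
  4 × C: 2 H each → 8
  4 × C (aromatic): no H
  3 × C: 1 H each → 3
  2 × N (aromatic): no H
  1 × C: 3 H
  1 × F: no H
  1 × N (charge +1): no H
  1 × O: no H
  1 × O (charge -1): no H
  Total hydrogens = 14.

14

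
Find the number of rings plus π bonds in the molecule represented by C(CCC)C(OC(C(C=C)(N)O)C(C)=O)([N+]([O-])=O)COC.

Molecular formula from the SMILES: C13H24N2O6.
DoU = (2C + 2 + N − H − X)/2 = (2·13 + 2 + 2 − 24 − 0)/2 = 6/2 = 3.
(Structurally: 0 ring(s) + 3 π bond(s) = 3.)

3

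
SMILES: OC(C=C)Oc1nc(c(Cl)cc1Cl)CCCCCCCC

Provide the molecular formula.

Heavy atoms from the SMILES: 16 C, 2 Cl, 1 N, 2 O.
Implicit hydrogens by atom environment:
  8 × C: 2 H each → 16
  4 × C (aromatic): no H
  2 × C: 1 H each → 2
  2 × Cl: no H
  1 × C: 3 H
  1 × C (aromatic): 1 H
  1 × N (aromatic): no H
  1 × O: 1 H
  1 × O: no H
  Total hydrogens = 23.
Molecular formula: C16H23Cl2NO2

C16H23Cl2NO2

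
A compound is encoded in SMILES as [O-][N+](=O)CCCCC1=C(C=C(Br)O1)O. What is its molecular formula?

C8H10BrNO4

Heavy atoms from the SMILES: 1 Br, 8 C, 1 N, 4 O.
Implicit hydrogens by atom environment:
  4 × C: 2 H each → 8
  3 × C (aromatic): no H
  1 × Br: no H
  1 × C (aromatic): 1 H
  1 × N (charge +1): no H
  1 × O: 1 H
  1 × O (aromatic): no H
  1 × O: no H
  1 × O (charge -1): no H
  Total hydrogens = 10.
Molecular formula: C8H10BrNO4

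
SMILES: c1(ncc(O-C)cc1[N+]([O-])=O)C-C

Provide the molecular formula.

C8H10N2O3

Heavy atoms from the SMILES: 8 C, 2 N, 3 O.
Implicit hydrogens by atom environment:
  3 × C (aromatic): no H
  2 × C: 3 H each → 6
  2 × C (aromatic): 1 H each → 2
  2 × O: no H
  1 × C: 2 H
  1 × N (aromatic): no H
  1 × N (charge +1): no H
  1 × O (charge -1): no H
  Total hydrogens = 10.
Molecular formula: C8H10N2O3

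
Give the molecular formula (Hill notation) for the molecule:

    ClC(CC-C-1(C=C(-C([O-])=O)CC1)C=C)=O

C11H12ClO3-

Heavy atoms from the SMILES: 11 C, 1 Cl, 3 O.
Implicit hydrogens by atom environment:
  5 × C: 2 H each → 10
  4 × C: no H
  2 × C: 1 H each → 2
  2 × O: no H
  1 × Cl: no H
  1 × O (charge -1): no H
  Total hydrogens = 12.
Net charge -1.
Molecular formula: C11H12ClO3-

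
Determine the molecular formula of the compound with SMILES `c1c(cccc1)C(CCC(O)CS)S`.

Heavy atoms from the SMILES: 11 C, 1 O, 2 S.
Implicit hydrogens by atom environment:
  5 × C (aromatic): 1 H each → 5
  3 × C: 2 H each → 6
  2 × C: 1 H each → 2
  2 × S: 1 H each → 2
  1 × C (aromatic): no H
  1 × O: 1 H
  Total hydrogens = 16.
Molecular formula: C11H16OS2

C11H16OS2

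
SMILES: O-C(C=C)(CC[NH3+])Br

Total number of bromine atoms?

The symbol for bromine appears 1 time in the SMILES.

1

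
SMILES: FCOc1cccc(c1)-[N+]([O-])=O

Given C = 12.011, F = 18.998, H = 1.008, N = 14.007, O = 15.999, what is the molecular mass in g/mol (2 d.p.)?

171.13

Molecular formula: C7H6FNO3.
M = 7×12.011 + 1×18.998 + 6×1.008 + 1×14.007 + 3×15.999 = 171.13 g/mol.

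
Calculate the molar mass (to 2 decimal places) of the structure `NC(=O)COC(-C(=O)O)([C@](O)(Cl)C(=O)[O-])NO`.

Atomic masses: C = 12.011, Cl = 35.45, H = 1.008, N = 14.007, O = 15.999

271.59

Molecular formula: C6H8ClN2O8-.
M = 6×12.011 + 1×35.45 + 8×1.008 + 2×14.007 + 8×15.999 = 271.59 g/mol.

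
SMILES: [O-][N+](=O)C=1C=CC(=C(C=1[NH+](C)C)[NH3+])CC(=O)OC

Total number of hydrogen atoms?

17

Hydrogens are implicit in SMILES; fill each atom to its normal valence:
  4 × C (aromatic): no H
  3 × C: 3 H each → 9
  3 × O: no H
  2 × C (aromatic): 1 H each → 2
  1 × C: 2 H
  1 × C: no H
  1 × N (charge +1): 3 H
  1 × N (charge +1): 1 H
  1 × N (charge +1): no H
  1 × O (charge -1): no H
  Total hydrogens = 17.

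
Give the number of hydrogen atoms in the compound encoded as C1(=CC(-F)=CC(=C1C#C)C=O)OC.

7

Hydrogens are implicit in SMILES; fill each atom to its normal valence:
  4 × C (aromatic): no H
  2 × C (aromatic): 1 H each → 2
  2 × C: 1 H each → 2
  2 × O: no H
  1 × C: 3 H
  1 × C: no H
  1 × F: no H
  Total hydrogens = 7.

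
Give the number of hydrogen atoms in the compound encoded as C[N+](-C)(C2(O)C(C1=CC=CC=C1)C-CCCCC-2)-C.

Hydrogens are implicit in SMILES; fill each atom to its normal valence:
  6 × C: 2 H each → 12
  5 × C (aromatic): 1 H each → 5
  3 × C: 3 H each → 9
  1 × C: 1 H
  1 × C: no H
  1 × C (aromatic): no H
  1 × N (charge +1): no H
  1 × O: 1 H
  Total hydrogens = 28.

28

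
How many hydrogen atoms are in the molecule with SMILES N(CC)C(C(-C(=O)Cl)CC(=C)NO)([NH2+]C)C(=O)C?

21

Hydrogens are implicit in SMILES; fill each atom to its normal valence:
  4 × C: no H
  3 × C: 3 H each → 9
  3 × C: 2 H each → 6
  2 × N: 1 H each → 2
  2 × O: no H
  1 × C: 1 H
  1 × Cl: no H
  1 × N (charge +1): 2 H
  1 × O: 1 H
  Total hydrogens = 21.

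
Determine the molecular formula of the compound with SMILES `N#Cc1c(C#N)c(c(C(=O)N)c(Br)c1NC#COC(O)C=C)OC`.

C15H11BrN4O4

Heavy atoms from the SMILES: 1 Br, 15 C, 4 N, 4 O.
Implicit hydrogens by atom environment:
  6 × C (aromatic): no H
  5 × C: no H
  3 × O: no H
  2 × C: 1 H each → 2
  2 × N: no H
  1 × Br: no H
  1 × C: 3 H
  1 × C: 2 H
  1 × N: 2 H
  1 × N: 1 H
  1 × O: 1 H
  Total hydrogens = 11.
Molecular formula: C15H11BrN4O4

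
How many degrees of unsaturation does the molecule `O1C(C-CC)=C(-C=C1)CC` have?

3

Molecular formula from the SMILES: C9H14O.
DoU = (2C + 2 + N − H − X)/2 = (2·9 + 2 + 0 − 14 − 0)/2 = 6/2 = 3.
(Structurally: 1 ring(s) + 2 π bond(s) = 3.)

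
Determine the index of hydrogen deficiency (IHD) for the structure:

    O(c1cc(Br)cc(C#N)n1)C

Molecular formula from the SMILES: C7H5BrN2O.
DoU = (2C + 2 + N − H − X)/2 = (2·7 + 2 + 2 − 5 − 1)/2 = 12/2 = 6.
(Structurally: 1 ring(s) + 5 π bond(s) = 6.)

6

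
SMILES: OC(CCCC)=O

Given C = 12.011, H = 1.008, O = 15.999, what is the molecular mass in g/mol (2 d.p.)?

102.13

Molecular formula: C5H10O2.
M = 5×12.011 + 10×1.008 + 2×15.999 = 102.13 g/mol.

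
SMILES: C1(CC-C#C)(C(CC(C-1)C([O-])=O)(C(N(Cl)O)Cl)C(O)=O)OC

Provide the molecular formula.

Heavy atoms from the SMILES: 13 C, 2 Cl, 1 N, 6 O.
Implicit hydrogens by atom environment:
  5 × C: no H
  4 × C: 2 H each → 8
  3 × C: 1 H each → 3
  3 × O: no H
  2 × Cl: no H
  2 × O: 1 H each → 2
  1 × C: 3 H
  1 × N: no H
  1 × O (charge -1): no H
  Total hydrogens = 16.
Net charge -1.
Molecular formula: C13H16Cl2NO6-

C13H16Cl2NO6-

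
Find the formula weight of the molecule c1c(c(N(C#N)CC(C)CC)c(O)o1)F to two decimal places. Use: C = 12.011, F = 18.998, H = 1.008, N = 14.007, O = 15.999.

212.22

Molecular formula: C10H13FN2O2.
M = 10×12.011 + 1×18.998 + 13×1.008 + 2×14.007 + 2×15.999 = 212.22 g/mol.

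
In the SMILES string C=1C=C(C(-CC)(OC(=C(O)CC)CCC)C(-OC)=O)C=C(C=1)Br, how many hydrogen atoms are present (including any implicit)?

25

Hydrogens are implicit in SMILES; fill each atom to its normal valence:
  4 × C: 3 H each → 12
  4 × C: 2 H each → 8
  4 × C (aromatic): 1 H each → 4
  4 × C: no H
  3 × O: no H
  2 × C (aromatic): no H
  1 × Br: no H
  1 × O: 1 H
  Total hydrogens = 25.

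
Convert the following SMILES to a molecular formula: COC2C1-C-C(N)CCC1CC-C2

C11H21NO

Heavy atoms from the SMILES: 11 C, 1 N, 1 O.
Implicit hydrogens by atom environment:
  6 × C: 2 H each → 12
  4 × C: 1 H each → 4
  1 × C: 3 H
  1 × N: 2 H
  1 × O: no H
  Total hydrogens = 21.
Molecular formula: C11H21NO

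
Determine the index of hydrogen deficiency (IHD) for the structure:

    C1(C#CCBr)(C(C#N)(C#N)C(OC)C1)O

7

Molecular formula from the SMILES: C10H9BrN2O2.
DoU = (2C + 2 + N − H − X)/2 = (2·10 + 2 + 2 − 9 − 1)/2 = 14/2 = 7.
(Structurally: 1 ring(s) + 6 π bond(s) = 7.)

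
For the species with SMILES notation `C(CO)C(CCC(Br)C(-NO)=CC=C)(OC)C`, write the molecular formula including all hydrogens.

Heavy atoms from the SMILES: 1 Br, 12 C, 1 N, 3 O.
Implicit hydrogens by atom environment:
  5 × C: 2 H each → 10
  3 × C: 1 H each → 3
  2 × C: 3 H each → 6
  2 × C: no H
  2 × O: 1 H each → 2
  1 × Br: no H
  1 × N: 1 H
  1 × O: no H
  Total hydrogens = 22.
Molecular formula: C12H22BrNO3

C12H22BrNO3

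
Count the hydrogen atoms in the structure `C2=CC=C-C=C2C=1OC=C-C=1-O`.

Hydrogens are implicit in SMILES; fill each atom to its normal valence:
  7 × C (aromatic): 1 H each → 7
  3 × C (aromatic): no H
  1 × O: 1 H
  1 × O (aromatic): no H
  Total hydrogens = 8.

8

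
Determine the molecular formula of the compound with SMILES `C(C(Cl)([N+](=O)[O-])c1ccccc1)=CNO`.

Heavy atoms from the SMILES: 9 C, 1 Cl, 2 N, 3 O.
Implicit hydrogens by atom environment:
  5 × C (aromatic): 1 H each → 5
  2 × C: 1 H each → 2
  1 × C: no H
  1 × C (aromatic): no H
  1 × Cl: no H
  1 × N: 1 H
  1 × N (charge +1): no H
  1 × O: 1 H
  1 × O: no H
  1 × O (charge -1): no H
  Total hydrogens = 9.
Molecular formula: C9H9ClN2O3

C9H9ClN2O3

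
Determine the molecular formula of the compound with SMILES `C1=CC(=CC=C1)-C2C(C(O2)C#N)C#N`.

C11H8N2O

Heavy atoms from the SMILES: 11 C, 2 N, 1 O.
Implicit hydrogens by atom environment:
  5 × C (aromatic): 1 H each → 5
  3 × C: 1 H each → 3
  2 × C: no H
  2 × N: no H
  1 × C (aromatic): no H
  1 × O: no H
  Total hydrogens = 8.
Molecular formula: C11H8N2O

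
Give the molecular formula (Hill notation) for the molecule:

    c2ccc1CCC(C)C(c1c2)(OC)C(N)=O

C13H17NO2

Heavy atoms from the SMILES: 13 C, 1 N, 2 O.
Implicit hydrogens by atom environment:
  4 × C (aromatic): 1 H each → 4
  2 × C: 3 H each → 6
  2 × C: 2 H each → 4
  2 × C (aromatic): no H
  2 × C: no H
  2 × O: no H
  1 × C: 1 H
  1 × N: 2 H
  Total hydrogens = 17.
Molecular formula: C13H17NO2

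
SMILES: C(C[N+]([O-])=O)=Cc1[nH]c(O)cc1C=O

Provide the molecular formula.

C8H8N2O4

Heavy atoms from the SMILES: 8 C, 2 N, 4 O.
Implicit hydrogens by atom environment:
  3 × C: 1 H each → 3
  3 × C (aromatic): no H
  2 × O: no H
  1 × C: 2 H
  1 × C (aromatic): 1 H
  1 × N (aromatic): 1 H
  1 × N (charge +1): no H
  1 × O: 1 H
  1 × O (charge -1): no H
  Total hydrogens = 8.
Molecular formula: C8H8N2O4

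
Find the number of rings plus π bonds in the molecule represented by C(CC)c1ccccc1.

Molecular formula from the SMILES: C9H12.
DoU = (2C + 2 + N − H − X)/2 = (2·9 + 2 + 0 − 12 − 0)/2 = 8/2 = 4.
(Structurally: 1 ring(s) + 3 π bond(s) = 4.)

4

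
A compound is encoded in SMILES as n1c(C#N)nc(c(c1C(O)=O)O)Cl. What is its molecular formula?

C6H2ClN3O3

Heavy atoms from the SMILES: 6 C, 1 Cl, 3 N, 3 O.
Implicit hydrogens by atom environment:
  4 × C (aromatic): no H
  2 × C: no H
  2 × N (aromatic): no H
  2 × O: 1 H each → 2
  1 × Cl: no H
  1 × N: no H
  1 × O: no H
  Total hydrogens = 2.
Molecular formula: C6H2ClN3O3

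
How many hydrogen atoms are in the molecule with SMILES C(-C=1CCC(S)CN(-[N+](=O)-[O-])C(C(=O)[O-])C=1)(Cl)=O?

10

Hydrogens are implicit in SMILES; fill each atom to its normal valence:
  3 × C: 2 H each → 6
  3 × C: 1 H each → 3
  3 × C: no H
  3 × O: no H
  2 × O (charge -1): no H
  1 × Cl: no H
  1 × N: no H
  1 × N (charge +1): no H
  1 × S: 1 H
  Total hydrogens = 10.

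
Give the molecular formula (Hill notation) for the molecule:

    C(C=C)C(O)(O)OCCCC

C8H16O3

Heavy atoms from the SMILES: 8 C, 3 O.
Implicit hydrogens by atom environment:
  5 × C: 2 H each → 10
  2 × O: 1 H each → 2
  1 × C: 3 H
  1 × C: 1 H
  1 × C: no H
  1 × O: no H
  Total hydrogens = 16.
Molecular formula: C8H16O3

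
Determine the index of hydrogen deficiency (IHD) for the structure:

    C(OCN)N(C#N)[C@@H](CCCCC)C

Molecular formula from the SMILES: C10H21N3O.
DoU = (2C + 2 + N − H − X)/2 = (2·10 + 2 + 3 − 21 − 0)/2 = 4/2 = 2.
(Structurally: 0 ring(s) + 2 π bond(s) = 2.)

2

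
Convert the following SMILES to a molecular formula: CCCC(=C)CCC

Heavy atoms from the SMILES: 8 C.
Implicit hydrogens by atom environment:
  5 × C: 2 H each → 10
  2 × C: 3 H each → 6
  1 × C: no H
  Total hydrogens = 16.
Molecular formula: C8H16

C8H16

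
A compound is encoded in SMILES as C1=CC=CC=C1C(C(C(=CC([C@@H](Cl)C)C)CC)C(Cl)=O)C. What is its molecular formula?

C18H24Cl2O

Heavy atoms from the SMILES: 18 C, 2 Cl, 1 O.
Implicit hydrogens by atom environment:
  5 × C: 1 H each → 5
  5 × C (aromatic): 1 H each → 5
  4 × C: 3 H each → 12
  2 × C: no H
  2 × Cl: no H
  1 × C: 2 H
  1 × C (aromatic): no H
  1 × O: no H
  Total hydrogens = 24.
Molecular formula: C18H24Cl2O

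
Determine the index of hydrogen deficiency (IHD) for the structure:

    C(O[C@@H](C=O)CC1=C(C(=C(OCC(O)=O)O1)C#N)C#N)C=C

10

Molecular formula from the SMILES: C14H12N2O6.
DoU = (2C + 2 + N − H − X)/2 = (2·14 + 2 + 2 − 12 − 0)/2 = 20/2 = 10.
(Structurally: 1 ring(s) + 9 π bond(s) = 10.)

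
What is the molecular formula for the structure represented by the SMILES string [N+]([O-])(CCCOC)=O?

C4H9NO3

Heavy atoms from the SMILES: 4 C, 1 N, 3 O.
Implicit hydrogens by atom environment:
  3 × C: 2 H each → 6
  2 × O: no H
  1 × C: 3 H
  1 × N (charge +1): no H
  1 × O (charge -1): no H
  Total hydrogens = 9.
Molecular formula: C4H9NO3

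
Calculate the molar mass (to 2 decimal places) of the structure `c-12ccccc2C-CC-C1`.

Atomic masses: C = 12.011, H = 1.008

Molecular formula: C10H12.
M = 10×12.011 + 12×1.008 = 132.21 g/mol.

132.21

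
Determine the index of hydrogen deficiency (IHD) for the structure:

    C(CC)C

0

Molecular formula from the SMILES: C4H10.
DoU = (2C + 2 + N − H − X)/2 = (2·4 + 2 + 0 − 10 − 0)/2 = 0/2 = 0.
(Structurally: 0 ring(s) + 0 π bond(s) = 0.)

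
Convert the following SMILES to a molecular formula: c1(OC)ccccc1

Heavy atoms from the SMILES: 7 C, 1 O.
Implicit hydrogens by atom environment:
  5 × C (aromatic): 1 H each → 5
  1 × C: 3 H
  1 × C (aromatic): no H
  1 × O: no H
  Total hydrogens = 8.
Molecular formula: C7H8O

C7H8O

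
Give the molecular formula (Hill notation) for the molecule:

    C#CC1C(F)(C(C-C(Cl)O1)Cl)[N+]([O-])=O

C7H6Cl2FNO3

Heavy atoms from the SMILES: 7 C, 2 Cl, 1 F, 1 N, 3 O.
Implicit hydrogens by atom environment:
  4 × C: 1 H each → 4
  2 × C: no H
  2 × Cl: no H
  2 × O: no H
  1 × C: 2 H
  1 × F: no H
  1 × N (charge +1): no H
  1 × O (charge -1): no H
  Total hydrogens = 6.
Molecular formula: C7H6Cl2FNO3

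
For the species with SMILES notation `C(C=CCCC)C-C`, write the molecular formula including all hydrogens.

C8H16

Heavy atoms from the SMILES: 8 C.
Implicit hydrogens by atom environment:
  4 × C: 2 H each → 8
  2 × C: 3 H each → 6
  2 × C: 1 H each → 2
  Total hydrogens = 16.
Molecular formula: C8H16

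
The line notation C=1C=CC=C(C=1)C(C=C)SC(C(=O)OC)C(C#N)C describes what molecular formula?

C15H17NO2S

Heavy atoms from the SMILES: 15 C, 1 N, 2 O, 1 S.
Implicit hydrogens by atom environment:
  5 × C (aromatic): 1 H each → 5
  4 × C: 1 H each → 4
  2 × C: 3 H each → 6
  2 × C: no H
  2 × O: no H
  1 × C: 2 H
  1 × C (aromatic): no H
  1 × N: no H
  1 × S: no H
  Total hydrogens = 17.
Molecular formula: C15H17NO2S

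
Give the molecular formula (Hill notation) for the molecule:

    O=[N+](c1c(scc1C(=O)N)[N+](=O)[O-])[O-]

Heavy atoms from the SMILES: 5 C, 3 N, 5 O, 1 S.
Implicit hydrogens by atom environment:
  3 × C (aromatic): no H
  3 × O: no H
  2 × N (charge +1): no H
  2 × O (charge -1): no H
  1 × C (aromatic): 1 H
  1 × C: no H
  1 × N: 2 H
  1 × S (aromatic): no H
  Total hydrogens = 3.
Molecular formula: C5H3N3O5S

C5H3N3O5S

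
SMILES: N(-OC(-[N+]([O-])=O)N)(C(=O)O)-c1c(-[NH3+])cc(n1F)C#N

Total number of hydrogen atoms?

Hydrogens are implicit in SMILES; fill each atom to its normal valence:
  3 × C (aromatic): no H
  3 × O: no H
  2 × C: no H
  2 × N: no H
  1 × C (aromatic): 1 H
  1 × C: 1 H
  1 × F: no H
  1 × N (charge +1): 3 H
  1 × N: 2 H
  1 × N (aromatic): no H
  1 × N (charge +1): no H
  1 × O: 1 H
  1 × O (charge -1): no H
  Total hydrogens = 8.

8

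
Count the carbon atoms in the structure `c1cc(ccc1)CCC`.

The symbol for carbon appears 9 times in the SMILES. Lowercase c denotes aromatic carbon and counts toward C.

9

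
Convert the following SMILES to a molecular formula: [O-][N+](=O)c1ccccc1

Heavy atoms from the SMILES: 6 C, 1 N, 2 O.
Implicit hydrogens by atom environment:
  5 × C (aromatic): 1 H each → 5
  1 × C (aromatic): no H
  1 × N (charge +1): no H
  1 × O: no H
  1 × O (charge -1): no H
  Total hydrogens = 5.
Molecular formula: C6H5NO2

C6H5NO2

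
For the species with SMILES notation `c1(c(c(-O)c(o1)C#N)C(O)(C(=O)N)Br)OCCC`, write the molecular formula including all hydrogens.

Heavy atoms from the SMILES: 1 Br, 10 C, 2 N, 5 O.
Implicit hydrogens by atom environment:
  4 × C (aromatic): no H
  3 × C: no H
  2 × C: 2 H each → 4
  2 × O: 1 H each → 2
  2 × O: no H
  1 × Br: no H
  1 × C: 3 H
  1 × N: 2 H
  1 × N: no H
  1 × O (aromatic): no H
  Total hydrogens = 11.
Molecular formula: C10H11BrN2O5

C10H11BrN2O5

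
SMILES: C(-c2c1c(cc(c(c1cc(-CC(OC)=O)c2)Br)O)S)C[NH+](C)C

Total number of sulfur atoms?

The symbol for sulfur appears 1 time in the SMILES.

1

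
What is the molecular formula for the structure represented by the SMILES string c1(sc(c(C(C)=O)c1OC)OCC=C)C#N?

C11H11NO3S

Heavy atoms from the SMILES: 11 C, 1 N, 3 O, 1 S.
Implicit hydrogens by atom environment:
  4 × C (aromatic): no H
  3 × O: no H
  2 × C: 3 H each → 6
  2 × C: 2 H each → 4
  2 × C: no H
  1 × C: 1 H
  1 × N: no H
  1 × S (aromatic): no H
  Total hydrogens = 11.
Molecular formula: C11H11NO3S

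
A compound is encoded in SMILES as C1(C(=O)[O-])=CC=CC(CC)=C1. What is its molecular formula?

Heavy atoms from the SMILES: 9 C, 2 O.
Implicit hydrogens by atom environment:
  4 × C (aromatic): 1 H each → 4
  2 × C (aromatic): no H
  1 × C: 3 H
  1 × C: 2 H
  1 × C: no H
  1 × O: no H
  1 × O (charge -1): no H
  Total hydrogens = 9.
Net charge -1.
Molecular formula: C9H9O2-

C9H9O2-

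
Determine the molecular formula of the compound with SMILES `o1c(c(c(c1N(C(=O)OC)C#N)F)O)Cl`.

Heavy atoms from the SMILES: 7 C, 1 Cl, 1 F, 2 N, 4 O.
Implicit hydrogens by atom environment:
  4 × C (aromatic): no H
  2 × C: no H
  2 × N: no H
  2 × O: no H
  1 × C: 3 H
  1 × Cl: no H
  1 × F: no H
  1 × O: 1 H
  1 × O (aromatic): no H
  Total hydrogens = 4.
Molecular formula: C7H4ClFN2O4

C7H4ClFN2O4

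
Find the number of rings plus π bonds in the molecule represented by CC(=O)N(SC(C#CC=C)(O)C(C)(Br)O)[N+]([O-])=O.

Molecular formula from the SMILES: C9H11BrN2O5S.
DoU = (2C + 2 + N − H − X)/2 = (2·9 + 2 + 2 − 11 − 1)/2 = 10/2 = 5.
(Structurally: 0 ring(s) + 5 π bond(s) = 5.)

5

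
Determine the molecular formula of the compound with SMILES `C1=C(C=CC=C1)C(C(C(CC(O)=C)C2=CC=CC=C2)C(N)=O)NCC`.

Heavy atoms from the SMILES: 21 C, 2 N, 2 O.
Implicit hydrogens by atom environment:
  10 × C (aromatic): 1 H each → 10
  3 × C: 2 H each → 6
  3 × C: 1 H each → 3
  2 × C: no H
  2 × C (aromatic): no H
  1 × C: 3 H
  1 × N: 2 H
  1 × N: 1 H
  1 × O: 1 H
  1 × O: no H
  Total hydrogens = 26.
Molecular formula: C21H26N2O2

C21H26N2O2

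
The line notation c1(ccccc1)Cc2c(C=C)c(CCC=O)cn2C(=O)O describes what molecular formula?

C17H17NO3

Heavy atoms from the SMILES: 17 C, 1 N, 3 O.
Implicit hydrogens by atom environment:
  6 × C (aromatic): 1 H each → 6
  4 × C: 2 H each → 8
  4 × C (aromatic): no H
  2 × C: 1 H each → 2
  2 × O: no H
  1 × C: no H
  1 × N (aromatic): no H
  1 × O: 1 H
  Total hydrogens = 17.
Molecular formula: C17H17NO3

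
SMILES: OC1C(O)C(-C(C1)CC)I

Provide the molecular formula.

Heavy atoms from the SMILES: 7 C, 1 I, 2 O.
Implicit hydrogens by atom environment:
  4 × C: 1 H each → 4
  2 × C: 2 H each → 4
  2 × O: 1 H each → 2
  1 × C: 3 H
  1 × I: no H
  Total hydrogens = 13.
Molecular formula: C7H13IO2

C7H13IO2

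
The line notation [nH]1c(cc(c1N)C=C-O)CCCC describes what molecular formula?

C10H16N2O

Heavy atoms from the SMILES: 10 C, 2 N, 1 O.
Implicit hydrogens by atom environment:
  3 × C: 2 H each → 6
  3 × C (aromatic): no H
  2 × C: 1 H each → 2
  1 × C: 3 H
  1 × C (aromatic): 1 H
  1 × N: 2 H
  1 × N (aromatic): 1 H
  1 × O: 1 H
  Total hydrogens = 16.
Molecular formula: C10H16N2O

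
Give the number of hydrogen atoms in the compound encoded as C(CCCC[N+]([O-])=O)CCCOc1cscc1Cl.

18

Hydrogens are implicit in SMILES; fill each atom to its normal valence:
  8 × C: 2 H each → 16
  2 × C (aromatic): 1 H each → 2
  2 × C (aromatic): no H
  2 × O: no H
  1 × Cl: no H
  1 × N (charge +1): no H
  1 × O (charge -1): no H
  1 × S (aromatic): no H
  Total hydrogens = 18.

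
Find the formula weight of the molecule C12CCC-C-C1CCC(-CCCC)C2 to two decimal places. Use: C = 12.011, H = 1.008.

194.36

Molecular formula: C14H26.
M = 14×12.011 + 26×1.008 = 194.36 g/mol.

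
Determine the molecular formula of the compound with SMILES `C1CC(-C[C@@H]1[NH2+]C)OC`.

Heavy atoms from the SMILES: 7 C, 1 N, 1 O.
Implicit hydrogens by atom environment:
  3 × C: 2 H each → 6
  2 × C: 3 H each → 6
  2 × C: 1 H each → 2
  1 × N (charge +1): 2 H
  1 × O: no H
  Total hydrogens = 16.
Net charge +1.
Molecular formula: C7H16NO+

C7H16NO+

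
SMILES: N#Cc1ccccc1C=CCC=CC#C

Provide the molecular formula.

Heavy atoms from the SMILES: 14 C, 1 N.
Implicit hydrogens by atom environment:
  5 × C: 1 H each → 5
  4 × C (aromatic): 1 H each → 4
  2 × C (aromatic): no H
  2 × C: no H
  1 × C: 2 H
  1 × N: no H
  Total hydrogens = 11.
Molecular formula: C14H11N

C14H11N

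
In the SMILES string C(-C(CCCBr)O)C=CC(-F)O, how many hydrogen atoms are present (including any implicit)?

Hydrogens are implicit in SMILES; fill each atom to its normal valence:
  4 × C: 2 H each → 8
  4 × C: 1 H each → 4
  2 × O: 1 H each → 2
  1 × Br: no H
  1 × F: no H
  Total hydrogens = 14.

14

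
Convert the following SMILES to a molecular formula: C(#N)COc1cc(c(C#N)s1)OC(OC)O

C9H8N2O4S

Heavy atoms from the SMILES: 9 C, 2 N, 4 O, 1 S.
Implicit hydrogens by atom environment:
  3 × C (aromatic): no H
  3 × O: no H
  2 × C: no H
  2 × N: no H
  1 × C: 3 H
  1 × C: 2 H
  1 × C (aromatic): 1 H
  1 × C: 1 H
  1 × O: 1 H
  1 × S (aromatic): no H
  Total hydrogens = 8.
Molecular formula: C9H8N2O4S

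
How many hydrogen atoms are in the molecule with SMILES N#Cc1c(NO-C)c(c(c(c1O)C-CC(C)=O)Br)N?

Hydrogens are implicit in SMILES; fill each atom to its normal valence:
  6 × C (aromatic): no H
  2 × C: 3 H each → 6
  2 × C: 2 H each → 4
  2 × C: no H
  2 × O: no H
  1 × Br: no H
  1 × N: 2 H
  1 × N: 1 H
  1 × N: no H
  1 × O: 1 H
  Total hydrogens = 14.

14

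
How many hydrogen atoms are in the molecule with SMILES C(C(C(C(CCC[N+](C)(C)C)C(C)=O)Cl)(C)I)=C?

Hydrogens are implicit in SMILES; fill each atom to its normal valence:
  5 × C: 3 H each → 15
  4 × C: 2 H each → 8
  3 × C: 1 H each → 3
  2 × C: no H
  1 × Cl: no H
  1 × I: no H
  1 × N (charge +1): no H
  1 × O: no H
  Total hydrogens = 26.

26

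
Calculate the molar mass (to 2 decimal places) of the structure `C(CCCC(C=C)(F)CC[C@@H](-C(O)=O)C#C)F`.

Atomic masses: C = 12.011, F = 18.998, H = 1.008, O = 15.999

Molecular formula: C13H18F2O2.
M = 13×12.011 + 2×18.998 + 18×1.008 + 2×15.999 = 244.28 g/mol.

244.28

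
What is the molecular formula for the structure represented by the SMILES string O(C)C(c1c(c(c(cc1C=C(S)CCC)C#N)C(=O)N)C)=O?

C16H18N2O3S

Heavy atoms from the SMILES: 16 C, 2 N, 3 O, 1 S.
Implicit hydrogens by atom environment:
  5 × C (aromatic): no H
  4 × C: no H
  3 × C: 3 H each → 9
  3 × O: no H
  2 × C: 2 H each → 4
  1 × C (aromatic): 1 H
  1 × C: 1 H
  1 × N: 2 H
  1 × N: no H
  1 × S: 1 H
  Total hydrogens = 18.
Molecular formula: C16H18N2O3S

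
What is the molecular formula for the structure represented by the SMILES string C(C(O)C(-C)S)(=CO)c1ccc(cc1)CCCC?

C15H22O2S

Heavy atoms from the SMILES: 15 C, 2 O, 1 S.
Implicit hydrogens by atom environment:
  4 × C (aromatic): 1 H each → 4
  3 × C: 2 H each → 6
  3 × C: 1 H each → 3
  2 × C: 3 H each → 6
  2 × C (aromatic): no H
  2 × O: 1 H each → 2
  1 × C: no H
  1 × S: 1 H
  Total hydrogens = 22.
Molecular formula: C15H22O2S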